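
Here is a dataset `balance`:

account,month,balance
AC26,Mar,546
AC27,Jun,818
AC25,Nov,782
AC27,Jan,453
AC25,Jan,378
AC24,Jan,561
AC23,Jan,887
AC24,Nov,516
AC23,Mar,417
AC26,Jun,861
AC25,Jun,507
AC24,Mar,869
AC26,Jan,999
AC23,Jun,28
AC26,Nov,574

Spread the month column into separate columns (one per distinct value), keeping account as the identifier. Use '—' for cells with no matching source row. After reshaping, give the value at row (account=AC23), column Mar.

The long row with account=AC23, month=Mar has balance=417.

417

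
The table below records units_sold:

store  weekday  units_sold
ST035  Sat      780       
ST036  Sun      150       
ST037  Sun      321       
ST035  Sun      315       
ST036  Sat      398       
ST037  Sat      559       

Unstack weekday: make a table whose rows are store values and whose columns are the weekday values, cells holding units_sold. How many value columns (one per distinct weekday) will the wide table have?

2 distinct weekday values: Sat, Sun.

2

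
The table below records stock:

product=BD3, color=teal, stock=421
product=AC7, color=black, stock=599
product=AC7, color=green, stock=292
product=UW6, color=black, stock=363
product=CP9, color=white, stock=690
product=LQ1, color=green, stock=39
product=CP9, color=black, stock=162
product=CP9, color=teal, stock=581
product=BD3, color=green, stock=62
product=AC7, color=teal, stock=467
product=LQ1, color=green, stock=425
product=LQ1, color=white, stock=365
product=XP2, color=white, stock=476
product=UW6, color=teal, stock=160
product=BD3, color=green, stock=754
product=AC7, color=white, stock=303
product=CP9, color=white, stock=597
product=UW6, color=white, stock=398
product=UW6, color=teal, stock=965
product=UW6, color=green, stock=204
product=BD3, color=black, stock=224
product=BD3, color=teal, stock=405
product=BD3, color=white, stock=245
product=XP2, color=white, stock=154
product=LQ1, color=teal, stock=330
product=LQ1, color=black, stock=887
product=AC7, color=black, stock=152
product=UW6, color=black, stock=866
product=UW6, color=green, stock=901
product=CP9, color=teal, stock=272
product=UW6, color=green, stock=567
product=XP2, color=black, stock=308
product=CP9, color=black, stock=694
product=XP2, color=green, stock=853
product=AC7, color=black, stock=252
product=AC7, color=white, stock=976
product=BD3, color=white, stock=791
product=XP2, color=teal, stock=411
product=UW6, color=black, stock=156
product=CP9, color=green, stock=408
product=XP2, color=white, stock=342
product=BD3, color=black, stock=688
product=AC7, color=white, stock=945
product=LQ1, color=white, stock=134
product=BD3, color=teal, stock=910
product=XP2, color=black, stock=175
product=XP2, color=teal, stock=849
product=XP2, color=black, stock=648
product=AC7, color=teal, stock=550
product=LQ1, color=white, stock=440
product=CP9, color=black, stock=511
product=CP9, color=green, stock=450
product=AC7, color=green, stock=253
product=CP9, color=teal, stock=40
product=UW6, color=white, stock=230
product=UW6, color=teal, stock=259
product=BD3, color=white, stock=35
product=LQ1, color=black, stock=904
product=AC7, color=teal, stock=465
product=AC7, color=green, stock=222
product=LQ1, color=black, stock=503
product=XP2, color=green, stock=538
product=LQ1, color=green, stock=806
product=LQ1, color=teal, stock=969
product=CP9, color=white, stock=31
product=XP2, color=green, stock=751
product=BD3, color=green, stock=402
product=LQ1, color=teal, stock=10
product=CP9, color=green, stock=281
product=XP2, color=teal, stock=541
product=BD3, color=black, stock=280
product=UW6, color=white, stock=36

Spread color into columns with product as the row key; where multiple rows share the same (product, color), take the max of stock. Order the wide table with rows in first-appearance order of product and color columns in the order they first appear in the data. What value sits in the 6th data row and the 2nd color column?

With rows in first-appearance order of product, row 6 is product=XP2. color columns in first-appearance order: teal, black, green, white; column 2 is black.
Long rows with product=XP2, color=black: max(308, 175, 648) = 648.

648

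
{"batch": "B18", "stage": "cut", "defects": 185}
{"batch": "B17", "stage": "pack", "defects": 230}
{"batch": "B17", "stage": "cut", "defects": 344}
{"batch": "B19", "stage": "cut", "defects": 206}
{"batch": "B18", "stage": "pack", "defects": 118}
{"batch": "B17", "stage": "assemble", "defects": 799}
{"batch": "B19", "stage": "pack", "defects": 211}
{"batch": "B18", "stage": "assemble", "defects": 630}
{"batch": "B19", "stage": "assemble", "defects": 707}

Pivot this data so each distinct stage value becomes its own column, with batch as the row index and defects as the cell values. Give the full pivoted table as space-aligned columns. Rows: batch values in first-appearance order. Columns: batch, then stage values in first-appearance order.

batch  cut  pack  assemble
B18    185  118   630     
B17    344  230   799     
B19    206  211   707     

Columns: batch plus the 3 distinct stage values (cut, pack, assemble).
For example, row B18 column cut takes defects=185 from the long row (B18, cut).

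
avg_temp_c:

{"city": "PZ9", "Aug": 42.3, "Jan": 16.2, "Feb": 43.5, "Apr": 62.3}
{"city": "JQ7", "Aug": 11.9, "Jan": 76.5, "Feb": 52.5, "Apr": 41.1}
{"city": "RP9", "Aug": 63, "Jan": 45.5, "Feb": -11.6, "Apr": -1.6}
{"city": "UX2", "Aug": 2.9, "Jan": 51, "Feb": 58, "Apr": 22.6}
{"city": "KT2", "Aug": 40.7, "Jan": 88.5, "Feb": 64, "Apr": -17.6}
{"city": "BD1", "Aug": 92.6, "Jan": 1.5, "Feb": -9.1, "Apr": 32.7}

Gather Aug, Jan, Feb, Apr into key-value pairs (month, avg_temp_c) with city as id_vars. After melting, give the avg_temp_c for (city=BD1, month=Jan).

Unpivoting turns each (city, wide-column) pair into one long row.
The wide cell at row BD1, column Jan holds 1.5, so the long row (BD1, Jan) has avg_temp_c=1.5.

1.5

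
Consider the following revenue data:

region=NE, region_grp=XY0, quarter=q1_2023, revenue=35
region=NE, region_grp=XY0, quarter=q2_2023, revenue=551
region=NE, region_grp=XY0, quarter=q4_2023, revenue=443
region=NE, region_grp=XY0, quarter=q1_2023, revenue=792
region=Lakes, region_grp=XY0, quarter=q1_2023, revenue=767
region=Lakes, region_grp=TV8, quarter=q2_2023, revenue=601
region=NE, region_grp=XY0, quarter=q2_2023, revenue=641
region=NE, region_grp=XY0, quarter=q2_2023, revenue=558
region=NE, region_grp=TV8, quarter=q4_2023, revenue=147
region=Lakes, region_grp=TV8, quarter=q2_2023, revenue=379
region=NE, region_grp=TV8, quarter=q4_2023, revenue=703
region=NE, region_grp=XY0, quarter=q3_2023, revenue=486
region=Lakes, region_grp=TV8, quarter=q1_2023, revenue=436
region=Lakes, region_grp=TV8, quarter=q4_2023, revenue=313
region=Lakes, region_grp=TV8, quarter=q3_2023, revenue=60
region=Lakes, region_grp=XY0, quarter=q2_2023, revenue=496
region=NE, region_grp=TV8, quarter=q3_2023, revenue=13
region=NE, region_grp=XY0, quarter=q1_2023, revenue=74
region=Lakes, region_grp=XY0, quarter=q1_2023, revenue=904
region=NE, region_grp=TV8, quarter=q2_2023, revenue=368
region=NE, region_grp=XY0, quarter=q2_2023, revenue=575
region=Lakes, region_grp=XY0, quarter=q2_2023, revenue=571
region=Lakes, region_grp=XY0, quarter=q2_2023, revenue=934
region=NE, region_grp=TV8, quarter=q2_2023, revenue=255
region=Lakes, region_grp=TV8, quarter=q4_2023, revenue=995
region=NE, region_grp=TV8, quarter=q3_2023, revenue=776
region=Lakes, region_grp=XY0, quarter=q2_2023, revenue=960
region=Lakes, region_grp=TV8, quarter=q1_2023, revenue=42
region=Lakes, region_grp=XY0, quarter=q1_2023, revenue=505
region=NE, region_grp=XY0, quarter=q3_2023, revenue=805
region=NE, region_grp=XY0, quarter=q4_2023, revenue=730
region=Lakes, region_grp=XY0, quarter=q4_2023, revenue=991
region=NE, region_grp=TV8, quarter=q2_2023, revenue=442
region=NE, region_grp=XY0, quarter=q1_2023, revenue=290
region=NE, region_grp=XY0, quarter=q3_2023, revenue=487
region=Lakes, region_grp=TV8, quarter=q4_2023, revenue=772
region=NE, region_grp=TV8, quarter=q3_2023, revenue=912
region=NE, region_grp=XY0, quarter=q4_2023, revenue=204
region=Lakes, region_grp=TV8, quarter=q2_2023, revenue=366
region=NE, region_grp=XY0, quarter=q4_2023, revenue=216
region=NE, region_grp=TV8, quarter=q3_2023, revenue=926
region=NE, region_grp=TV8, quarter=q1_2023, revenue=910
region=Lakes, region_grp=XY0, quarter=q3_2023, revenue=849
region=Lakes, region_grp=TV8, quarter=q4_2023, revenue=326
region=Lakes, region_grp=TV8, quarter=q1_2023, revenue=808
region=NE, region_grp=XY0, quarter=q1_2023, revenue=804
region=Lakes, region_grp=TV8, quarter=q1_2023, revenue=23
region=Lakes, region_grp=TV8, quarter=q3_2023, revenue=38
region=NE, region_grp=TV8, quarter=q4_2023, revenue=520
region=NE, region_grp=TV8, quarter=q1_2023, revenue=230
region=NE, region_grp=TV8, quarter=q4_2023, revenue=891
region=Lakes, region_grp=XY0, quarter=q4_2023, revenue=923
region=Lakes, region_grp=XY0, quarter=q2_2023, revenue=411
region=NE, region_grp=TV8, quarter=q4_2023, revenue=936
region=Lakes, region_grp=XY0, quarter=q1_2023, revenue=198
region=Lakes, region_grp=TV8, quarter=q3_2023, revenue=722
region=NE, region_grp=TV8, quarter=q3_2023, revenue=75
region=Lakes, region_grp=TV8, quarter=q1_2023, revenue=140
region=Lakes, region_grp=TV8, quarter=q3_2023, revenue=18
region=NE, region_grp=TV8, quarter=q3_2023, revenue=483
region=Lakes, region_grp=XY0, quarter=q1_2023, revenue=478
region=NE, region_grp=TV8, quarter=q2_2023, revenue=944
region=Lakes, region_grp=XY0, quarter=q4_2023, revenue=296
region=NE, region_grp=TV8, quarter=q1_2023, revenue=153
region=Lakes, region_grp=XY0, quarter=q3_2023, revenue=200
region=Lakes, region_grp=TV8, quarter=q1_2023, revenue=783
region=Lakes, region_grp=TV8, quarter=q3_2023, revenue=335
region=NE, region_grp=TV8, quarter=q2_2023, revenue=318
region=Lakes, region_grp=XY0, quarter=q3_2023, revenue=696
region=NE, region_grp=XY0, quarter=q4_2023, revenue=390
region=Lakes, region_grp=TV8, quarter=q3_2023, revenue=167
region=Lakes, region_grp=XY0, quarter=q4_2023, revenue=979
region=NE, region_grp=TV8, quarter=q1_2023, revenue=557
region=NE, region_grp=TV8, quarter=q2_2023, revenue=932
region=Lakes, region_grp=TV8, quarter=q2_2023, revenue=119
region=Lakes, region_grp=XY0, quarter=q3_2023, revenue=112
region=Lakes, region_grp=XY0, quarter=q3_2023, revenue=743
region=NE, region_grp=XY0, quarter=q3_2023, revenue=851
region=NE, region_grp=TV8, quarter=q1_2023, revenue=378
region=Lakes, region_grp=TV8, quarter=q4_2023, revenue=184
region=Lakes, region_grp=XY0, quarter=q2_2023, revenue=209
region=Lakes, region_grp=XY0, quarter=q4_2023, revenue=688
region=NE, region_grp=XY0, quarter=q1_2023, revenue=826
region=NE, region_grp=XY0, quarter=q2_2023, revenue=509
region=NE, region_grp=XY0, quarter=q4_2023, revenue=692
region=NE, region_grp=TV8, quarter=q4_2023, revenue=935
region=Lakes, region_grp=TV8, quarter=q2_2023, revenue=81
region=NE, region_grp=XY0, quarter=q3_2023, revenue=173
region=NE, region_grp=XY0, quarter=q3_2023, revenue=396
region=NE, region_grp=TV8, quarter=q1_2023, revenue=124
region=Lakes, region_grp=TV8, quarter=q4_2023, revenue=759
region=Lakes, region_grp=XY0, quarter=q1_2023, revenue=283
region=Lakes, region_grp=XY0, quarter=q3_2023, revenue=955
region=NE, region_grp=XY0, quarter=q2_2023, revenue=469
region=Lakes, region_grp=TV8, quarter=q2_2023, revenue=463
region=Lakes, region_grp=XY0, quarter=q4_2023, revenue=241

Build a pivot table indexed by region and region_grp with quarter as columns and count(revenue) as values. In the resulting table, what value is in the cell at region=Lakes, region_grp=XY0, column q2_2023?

6

Rows with region=Lakes, region_grp=XY0 and quarter=q2_2023: revenue values are 496, 571, 934, 960, 411, 209.
6 rows match — count = 6.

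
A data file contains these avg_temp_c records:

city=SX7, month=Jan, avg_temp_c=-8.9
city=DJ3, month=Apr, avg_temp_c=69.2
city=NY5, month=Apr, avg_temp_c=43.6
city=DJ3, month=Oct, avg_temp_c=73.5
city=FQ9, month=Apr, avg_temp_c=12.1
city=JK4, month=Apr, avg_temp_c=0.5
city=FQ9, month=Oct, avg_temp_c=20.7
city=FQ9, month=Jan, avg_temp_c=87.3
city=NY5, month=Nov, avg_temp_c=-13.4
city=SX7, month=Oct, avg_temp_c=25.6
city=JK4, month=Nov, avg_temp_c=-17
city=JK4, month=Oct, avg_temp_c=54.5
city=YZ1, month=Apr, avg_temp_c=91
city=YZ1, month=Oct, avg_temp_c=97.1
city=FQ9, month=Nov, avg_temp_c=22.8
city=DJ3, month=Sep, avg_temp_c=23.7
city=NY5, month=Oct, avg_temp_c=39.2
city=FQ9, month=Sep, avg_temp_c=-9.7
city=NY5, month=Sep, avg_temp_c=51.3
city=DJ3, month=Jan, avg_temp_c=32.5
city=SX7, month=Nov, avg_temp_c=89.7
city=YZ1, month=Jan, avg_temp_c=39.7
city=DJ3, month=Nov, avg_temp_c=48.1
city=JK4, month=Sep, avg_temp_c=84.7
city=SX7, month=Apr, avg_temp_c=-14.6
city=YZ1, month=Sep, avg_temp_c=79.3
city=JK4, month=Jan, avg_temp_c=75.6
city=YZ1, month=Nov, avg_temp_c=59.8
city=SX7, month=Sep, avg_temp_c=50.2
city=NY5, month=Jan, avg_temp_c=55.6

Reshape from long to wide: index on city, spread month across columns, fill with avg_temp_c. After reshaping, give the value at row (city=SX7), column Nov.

Wide layout: rows indexed by city, columns are the 5 distinct month values (Jan, Apr, Oct, Nov, Sep).
Cell (city=SX7, month=Nov) draws from the long row where city=SX7 and month=Nov, which has avg_temp_c=89.7.

89.7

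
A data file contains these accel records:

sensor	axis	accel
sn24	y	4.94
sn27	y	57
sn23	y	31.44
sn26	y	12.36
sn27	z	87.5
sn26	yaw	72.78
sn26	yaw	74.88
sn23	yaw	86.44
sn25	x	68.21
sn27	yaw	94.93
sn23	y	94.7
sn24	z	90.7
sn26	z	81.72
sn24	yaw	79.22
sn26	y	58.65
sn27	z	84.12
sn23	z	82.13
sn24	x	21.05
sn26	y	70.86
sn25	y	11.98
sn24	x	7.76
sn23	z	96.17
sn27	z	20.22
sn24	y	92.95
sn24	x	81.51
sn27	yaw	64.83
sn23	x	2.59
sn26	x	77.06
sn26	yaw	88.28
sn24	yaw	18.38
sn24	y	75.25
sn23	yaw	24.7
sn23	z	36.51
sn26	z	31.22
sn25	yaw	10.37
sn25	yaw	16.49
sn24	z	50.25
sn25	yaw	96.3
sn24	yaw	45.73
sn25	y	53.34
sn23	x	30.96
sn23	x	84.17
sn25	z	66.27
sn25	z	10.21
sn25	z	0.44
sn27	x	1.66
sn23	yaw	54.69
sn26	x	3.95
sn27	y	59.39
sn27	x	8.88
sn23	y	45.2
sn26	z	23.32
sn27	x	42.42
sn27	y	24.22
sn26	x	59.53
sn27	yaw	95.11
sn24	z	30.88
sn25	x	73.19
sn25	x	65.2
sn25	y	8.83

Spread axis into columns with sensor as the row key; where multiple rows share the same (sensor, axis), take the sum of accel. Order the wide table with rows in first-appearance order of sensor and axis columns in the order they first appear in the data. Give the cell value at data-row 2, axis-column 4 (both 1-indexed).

With rows in first-appearance order of sensor, row 2 is sensor=sn27. axis columns in first-appearance order: y, z, yaw, x; column 4 is x.
Long rows with sensor=sn27, axis=x: 1.66 + 8.88 + 42.42 = 52.96.

52.96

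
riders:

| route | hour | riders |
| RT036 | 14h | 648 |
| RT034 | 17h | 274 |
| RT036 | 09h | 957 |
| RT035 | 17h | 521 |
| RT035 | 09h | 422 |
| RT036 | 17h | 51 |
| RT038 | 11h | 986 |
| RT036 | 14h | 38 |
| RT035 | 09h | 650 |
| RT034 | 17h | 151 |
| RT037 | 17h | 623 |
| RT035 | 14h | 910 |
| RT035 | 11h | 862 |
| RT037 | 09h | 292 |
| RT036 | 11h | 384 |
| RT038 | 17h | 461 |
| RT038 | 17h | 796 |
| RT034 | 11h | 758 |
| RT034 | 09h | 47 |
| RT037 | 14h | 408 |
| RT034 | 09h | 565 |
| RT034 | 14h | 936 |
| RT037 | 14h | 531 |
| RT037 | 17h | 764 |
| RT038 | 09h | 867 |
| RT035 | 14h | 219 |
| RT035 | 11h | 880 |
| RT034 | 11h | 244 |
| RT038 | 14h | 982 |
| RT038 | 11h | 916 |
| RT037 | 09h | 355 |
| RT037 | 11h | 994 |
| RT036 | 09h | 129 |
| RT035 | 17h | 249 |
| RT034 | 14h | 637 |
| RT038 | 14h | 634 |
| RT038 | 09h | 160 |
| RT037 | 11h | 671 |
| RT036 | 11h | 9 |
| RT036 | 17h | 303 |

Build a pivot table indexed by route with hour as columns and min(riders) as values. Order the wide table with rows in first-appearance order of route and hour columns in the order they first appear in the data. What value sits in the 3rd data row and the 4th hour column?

862

With rows in first-appearance order of route, row 3 is route=RT035. hour columns in first-appearance order: 14h, 17h, 09h, 11h; column 4 is 11h.
Long rows with route=RT035, hour=11h: min(862, 880) = 862.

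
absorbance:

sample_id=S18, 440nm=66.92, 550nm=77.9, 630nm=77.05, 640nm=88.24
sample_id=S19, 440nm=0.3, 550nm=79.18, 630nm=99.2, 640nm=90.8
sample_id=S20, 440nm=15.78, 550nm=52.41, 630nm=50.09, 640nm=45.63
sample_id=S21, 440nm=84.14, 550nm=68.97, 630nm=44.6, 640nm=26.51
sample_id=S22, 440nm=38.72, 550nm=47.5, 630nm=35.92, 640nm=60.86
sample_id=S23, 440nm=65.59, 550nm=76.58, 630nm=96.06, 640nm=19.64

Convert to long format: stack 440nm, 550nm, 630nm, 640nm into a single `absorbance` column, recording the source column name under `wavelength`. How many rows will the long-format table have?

6 sample_id values × 4 melted columns = 24 rows.

24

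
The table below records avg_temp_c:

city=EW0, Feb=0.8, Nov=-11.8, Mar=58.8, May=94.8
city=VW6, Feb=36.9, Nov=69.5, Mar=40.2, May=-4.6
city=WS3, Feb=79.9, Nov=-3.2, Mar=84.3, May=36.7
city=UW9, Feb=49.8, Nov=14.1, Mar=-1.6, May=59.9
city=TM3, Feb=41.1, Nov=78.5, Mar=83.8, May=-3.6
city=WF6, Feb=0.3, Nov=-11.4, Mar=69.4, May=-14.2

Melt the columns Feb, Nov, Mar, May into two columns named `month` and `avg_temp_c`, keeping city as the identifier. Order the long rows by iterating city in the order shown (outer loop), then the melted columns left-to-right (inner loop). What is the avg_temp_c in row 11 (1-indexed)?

24 rows total (6 × 4). Row 11: index ⌊(11-1)/4⌋ = 2 into city → WS3; (11-1) mod 4 = 2 into the melted columns → Mar.
So row 11 is (WS3, Mar, 84.3); avg_temp_c = 84.3.

84.3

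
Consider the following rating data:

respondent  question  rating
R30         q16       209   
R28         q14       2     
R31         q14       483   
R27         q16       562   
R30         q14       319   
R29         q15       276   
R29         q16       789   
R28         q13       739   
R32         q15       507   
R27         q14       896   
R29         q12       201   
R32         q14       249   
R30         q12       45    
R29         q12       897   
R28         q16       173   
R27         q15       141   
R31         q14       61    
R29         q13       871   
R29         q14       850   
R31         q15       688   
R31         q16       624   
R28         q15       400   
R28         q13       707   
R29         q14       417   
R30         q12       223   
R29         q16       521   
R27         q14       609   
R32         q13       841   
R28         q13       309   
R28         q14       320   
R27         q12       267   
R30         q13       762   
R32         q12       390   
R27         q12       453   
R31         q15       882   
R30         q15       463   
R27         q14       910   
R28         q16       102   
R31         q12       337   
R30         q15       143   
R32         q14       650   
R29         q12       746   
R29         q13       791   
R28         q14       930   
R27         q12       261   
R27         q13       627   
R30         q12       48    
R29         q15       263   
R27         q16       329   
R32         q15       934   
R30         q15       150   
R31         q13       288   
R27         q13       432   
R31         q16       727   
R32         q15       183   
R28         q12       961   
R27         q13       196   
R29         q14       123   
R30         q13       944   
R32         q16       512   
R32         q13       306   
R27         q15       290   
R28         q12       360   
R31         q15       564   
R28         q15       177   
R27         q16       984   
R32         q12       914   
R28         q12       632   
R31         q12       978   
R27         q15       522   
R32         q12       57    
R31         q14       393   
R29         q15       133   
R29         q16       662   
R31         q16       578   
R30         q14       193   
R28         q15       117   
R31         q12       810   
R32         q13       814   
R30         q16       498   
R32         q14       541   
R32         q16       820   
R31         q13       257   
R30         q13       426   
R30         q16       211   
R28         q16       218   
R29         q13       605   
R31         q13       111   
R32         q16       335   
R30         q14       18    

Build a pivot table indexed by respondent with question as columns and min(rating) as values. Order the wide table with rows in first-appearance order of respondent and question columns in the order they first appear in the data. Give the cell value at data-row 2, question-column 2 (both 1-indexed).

2

With rows in first-appearance order of respondent, row 2 is respondent=R28. question columns in first-appearance order: q16, q14, q15, q13, q12; column 2 is q14.
Long rows with respondent=R28, question=q14: min(2, 320, 930) = 2.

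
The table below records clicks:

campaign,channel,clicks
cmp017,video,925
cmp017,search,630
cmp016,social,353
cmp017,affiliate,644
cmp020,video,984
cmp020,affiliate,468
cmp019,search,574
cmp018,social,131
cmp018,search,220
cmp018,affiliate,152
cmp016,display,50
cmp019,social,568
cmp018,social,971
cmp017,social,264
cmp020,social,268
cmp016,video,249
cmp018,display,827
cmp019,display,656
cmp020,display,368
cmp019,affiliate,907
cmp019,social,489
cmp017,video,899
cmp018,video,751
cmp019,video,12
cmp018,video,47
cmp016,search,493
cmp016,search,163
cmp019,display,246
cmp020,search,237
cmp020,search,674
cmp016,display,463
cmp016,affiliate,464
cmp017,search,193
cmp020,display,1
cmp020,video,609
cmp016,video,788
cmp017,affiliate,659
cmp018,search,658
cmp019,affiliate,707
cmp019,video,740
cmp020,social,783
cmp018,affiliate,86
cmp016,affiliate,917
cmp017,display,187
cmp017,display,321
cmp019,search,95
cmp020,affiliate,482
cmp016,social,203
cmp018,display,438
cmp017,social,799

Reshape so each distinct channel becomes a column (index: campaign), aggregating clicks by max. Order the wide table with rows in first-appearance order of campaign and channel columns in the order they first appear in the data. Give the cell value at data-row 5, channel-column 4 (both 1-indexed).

152

With rows in first-appearance order of campaign, row 5 is campaign=cmp018. channel columns in first-appearance order: video, search, social, affiliate, display; column 4 is affiliate.
Long rows with campaign=cmp018, channel=affiliate: max(152, 86) = 152.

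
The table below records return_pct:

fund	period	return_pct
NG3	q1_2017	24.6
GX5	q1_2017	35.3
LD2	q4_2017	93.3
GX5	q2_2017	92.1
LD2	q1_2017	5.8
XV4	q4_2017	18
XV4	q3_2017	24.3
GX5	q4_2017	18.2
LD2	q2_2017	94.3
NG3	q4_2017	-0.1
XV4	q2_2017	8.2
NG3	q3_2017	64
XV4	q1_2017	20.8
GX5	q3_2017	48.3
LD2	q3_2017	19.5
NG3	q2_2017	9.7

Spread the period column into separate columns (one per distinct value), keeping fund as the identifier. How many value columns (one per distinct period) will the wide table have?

4 distinct period values: q1_2017, q2_2017, q3_2017, q4_2017.

4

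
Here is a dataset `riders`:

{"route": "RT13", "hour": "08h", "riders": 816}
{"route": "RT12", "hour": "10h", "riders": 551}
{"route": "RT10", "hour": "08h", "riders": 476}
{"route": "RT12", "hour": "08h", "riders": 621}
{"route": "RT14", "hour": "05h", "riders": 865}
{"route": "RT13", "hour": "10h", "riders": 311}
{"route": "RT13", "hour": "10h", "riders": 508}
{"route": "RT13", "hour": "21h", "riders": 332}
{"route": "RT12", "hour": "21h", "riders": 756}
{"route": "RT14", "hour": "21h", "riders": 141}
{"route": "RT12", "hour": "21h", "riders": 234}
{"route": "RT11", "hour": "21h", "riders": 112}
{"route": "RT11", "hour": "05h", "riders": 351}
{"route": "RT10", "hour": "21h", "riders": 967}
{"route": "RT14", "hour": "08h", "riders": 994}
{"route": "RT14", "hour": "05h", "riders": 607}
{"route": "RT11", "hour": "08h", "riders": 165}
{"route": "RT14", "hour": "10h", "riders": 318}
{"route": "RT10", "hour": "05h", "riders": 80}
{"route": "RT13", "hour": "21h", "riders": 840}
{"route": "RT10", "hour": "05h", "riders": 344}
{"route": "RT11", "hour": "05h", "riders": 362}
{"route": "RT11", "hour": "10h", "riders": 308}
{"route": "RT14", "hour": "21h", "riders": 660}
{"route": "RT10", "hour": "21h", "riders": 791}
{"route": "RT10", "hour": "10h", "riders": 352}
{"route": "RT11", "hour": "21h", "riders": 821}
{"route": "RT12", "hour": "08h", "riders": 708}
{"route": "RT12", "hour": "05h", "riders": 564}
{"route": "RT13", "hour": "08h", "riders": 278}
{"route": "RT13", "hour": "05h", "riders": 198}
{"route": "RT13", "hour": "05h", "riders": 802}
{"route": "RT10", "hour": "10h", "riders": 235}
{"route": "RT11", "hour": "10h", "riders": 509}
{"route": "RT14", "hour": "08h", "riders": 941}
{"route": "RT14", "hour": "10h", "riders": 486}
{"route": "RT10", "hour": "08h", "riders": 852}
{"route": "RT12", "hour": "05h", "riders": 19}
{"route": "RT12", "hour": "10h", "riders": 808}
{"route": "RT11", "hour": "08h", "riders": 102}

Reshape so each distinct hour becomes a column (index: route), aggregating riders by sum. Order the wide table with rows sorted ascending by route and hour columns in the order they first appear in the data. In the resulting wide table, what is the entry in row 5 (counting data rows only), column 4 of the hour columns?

With rows sorted ascending by route, row 5 is route=RT14. hour columns in first-appearance order: 08h, 10h, 05h, 21h; column 4 is 21h.
Long rows with route=RT14, hour=21h: 141 + 660 = 801.

801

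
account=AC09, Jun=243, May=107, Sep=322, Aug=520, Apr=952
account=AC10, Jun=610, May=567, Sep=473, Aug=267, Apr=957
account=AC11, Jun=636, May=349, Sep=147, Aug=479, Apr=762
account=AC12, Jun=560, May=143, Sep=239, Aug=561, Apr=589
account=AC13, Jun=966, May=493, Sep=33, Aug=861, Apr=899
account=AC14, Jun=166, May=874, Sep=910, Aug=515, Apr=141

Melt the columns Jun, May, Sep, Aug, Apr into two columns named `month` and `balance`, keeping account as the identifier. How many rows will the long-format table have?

6 account values × 5 melted columns = 30 rows.

30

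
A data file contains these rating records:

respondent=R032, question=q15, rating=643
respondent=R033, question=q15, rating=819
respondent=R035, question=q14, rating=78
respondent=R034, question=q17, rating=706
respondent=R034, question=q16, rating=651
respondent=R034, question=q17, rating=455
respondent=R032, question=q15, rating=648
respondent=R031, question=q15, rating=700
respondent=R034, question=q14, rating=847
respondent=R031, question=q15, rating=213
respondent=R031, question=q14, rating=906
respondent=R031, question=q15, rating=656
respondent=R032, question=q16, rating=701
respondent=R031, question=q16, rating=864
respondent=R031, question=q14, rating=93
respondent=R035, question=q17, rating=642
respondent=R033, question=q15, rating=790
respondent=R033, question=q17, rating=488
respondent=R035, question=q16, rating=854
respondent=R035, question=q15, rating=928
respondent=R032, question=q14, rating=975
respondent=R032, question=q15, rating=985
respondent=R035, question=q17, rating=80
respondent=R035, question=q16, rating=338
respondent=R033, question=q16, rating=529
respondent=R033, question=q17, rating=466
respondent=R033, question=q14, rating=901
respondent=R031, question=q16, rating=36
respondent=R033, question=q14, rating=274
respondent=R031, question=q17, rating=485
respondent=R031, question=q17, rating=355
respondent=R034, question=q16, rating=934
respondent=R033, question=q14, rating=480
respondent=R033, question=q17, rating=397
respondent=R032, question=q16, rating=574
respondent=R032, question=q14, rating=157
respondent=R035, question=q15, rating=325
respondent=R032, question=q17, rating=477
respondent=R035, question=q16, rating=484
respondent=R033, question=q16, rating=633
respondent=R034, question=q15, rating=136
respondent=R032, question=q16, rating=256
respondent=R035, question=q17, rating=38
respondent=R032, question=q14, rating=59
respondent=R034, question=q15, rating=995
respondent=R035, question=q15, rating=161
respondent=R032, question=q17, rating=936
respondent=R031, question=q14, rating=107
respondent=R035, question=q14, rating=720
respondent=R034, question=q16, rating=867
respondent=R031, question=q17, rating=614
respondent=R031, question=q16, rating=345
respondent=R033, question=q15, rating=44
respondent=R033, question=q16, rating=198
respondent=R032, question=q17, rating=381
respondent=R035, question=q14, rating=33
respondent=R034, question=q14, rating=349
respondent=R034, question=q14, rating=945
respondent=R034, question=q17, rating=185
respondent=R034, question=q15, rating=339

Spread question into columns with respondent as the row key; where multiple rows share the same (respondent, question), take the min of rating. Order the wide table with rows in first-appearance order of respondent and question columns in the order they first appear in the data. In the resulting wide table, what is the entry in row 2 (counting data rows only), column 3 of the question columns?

397

With rows in first-appearance order of respondent, row 2 is respondent=R033. question columns in first-appearance order: q15, q14, q17, q16; column 3 is q17.
Long rows with respondent=R033, question=q17: min(488, 466, 397) = 397.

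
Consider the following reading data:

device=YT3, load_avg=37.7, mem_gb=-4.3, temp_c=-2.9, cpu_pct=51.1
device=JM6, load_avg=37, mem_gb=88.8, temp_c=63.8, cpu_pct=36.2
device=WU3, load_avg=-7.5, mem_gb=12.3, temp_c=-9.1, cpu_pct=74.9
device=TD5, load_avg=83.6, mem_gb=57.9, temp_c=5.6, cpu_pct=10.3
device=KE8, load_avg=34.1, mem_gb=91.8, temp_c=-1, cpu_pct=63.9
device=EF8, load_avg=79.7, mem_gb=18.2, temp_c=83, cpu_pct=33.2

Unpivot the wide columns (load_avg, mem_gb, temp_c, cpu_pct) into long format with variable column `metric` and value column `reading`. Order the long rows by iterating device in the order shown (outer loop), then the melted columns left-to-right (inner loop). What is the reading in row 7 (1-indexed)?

63.8

24 rows total (6 × 4). Row 7: index ⌊(7-1)/4⌋ = 1 into device → JM6; (7-1) mod 4 = 2 into the melted columns → temp_c.
So row 7 is (JM6, temp_c, 63.8); reading = 63.8.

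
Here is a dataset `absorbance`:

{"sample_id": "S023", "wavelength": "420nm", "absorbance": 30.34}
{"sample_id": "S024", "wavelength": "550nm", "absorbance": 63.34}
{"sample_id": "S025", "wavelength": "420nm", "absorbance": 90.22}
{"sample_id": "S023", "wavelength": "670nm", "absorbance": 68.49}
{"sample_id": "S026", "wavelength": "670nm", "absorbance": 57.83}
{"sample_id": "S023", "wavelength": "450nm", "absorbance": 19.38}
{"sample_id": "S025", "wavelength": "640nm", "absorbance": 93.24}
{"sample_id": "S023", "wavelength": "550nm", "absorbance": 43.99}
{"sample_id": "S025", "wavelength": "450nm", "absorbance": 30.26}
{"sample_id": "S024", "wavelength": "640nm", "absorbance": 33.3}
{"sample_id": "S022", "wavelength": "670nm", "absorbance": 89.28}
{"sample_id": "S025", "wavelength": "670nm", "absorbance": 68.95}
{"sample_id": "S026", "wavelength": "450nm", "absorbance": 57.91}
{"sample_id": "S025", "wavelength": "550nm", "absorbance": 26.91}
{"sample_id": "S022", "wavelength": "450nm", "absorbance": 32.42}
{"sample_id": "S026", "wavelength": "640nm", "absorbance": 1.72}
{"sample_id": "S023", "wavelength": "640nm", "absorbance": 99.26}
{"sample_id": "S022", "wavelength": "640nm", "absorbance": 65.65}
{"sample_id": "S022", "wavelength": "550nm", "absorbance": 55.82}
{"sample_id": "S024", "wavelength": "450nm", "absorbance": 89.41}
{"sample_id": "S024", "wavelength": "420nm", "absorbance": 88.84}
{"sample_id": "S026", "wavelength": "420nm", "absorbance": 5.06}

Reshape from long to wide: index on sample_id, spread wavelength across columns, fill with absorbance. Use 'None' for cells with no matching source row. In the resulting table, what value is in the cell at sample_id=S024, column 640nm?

The long row with sample_id=S024, wavelength=640nm has absorbance=33.3.

33.3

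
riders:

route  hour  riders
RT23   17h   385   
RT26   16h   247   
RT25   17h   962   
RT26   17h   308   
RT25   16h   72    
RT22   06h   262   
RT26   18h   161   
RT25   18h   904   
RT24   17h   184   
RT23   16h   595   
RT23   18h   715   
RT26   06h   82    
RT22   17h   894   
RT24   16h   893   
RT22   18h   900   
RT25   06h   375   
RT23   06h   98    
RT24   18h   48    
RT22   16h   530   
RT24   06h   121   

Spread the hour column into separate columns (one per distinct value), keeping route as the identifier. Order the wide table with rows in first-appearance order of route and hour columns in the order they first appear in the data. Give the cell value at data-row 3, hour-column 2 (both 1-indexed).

With rows in first-appearance order of route, row 3 is route=RT25. hour columns in first-appearance order: 17h, 16h, 06h, 18h; column 2 is 16h.
Long rows with route=RT25, hour=16h: riders = 72.

72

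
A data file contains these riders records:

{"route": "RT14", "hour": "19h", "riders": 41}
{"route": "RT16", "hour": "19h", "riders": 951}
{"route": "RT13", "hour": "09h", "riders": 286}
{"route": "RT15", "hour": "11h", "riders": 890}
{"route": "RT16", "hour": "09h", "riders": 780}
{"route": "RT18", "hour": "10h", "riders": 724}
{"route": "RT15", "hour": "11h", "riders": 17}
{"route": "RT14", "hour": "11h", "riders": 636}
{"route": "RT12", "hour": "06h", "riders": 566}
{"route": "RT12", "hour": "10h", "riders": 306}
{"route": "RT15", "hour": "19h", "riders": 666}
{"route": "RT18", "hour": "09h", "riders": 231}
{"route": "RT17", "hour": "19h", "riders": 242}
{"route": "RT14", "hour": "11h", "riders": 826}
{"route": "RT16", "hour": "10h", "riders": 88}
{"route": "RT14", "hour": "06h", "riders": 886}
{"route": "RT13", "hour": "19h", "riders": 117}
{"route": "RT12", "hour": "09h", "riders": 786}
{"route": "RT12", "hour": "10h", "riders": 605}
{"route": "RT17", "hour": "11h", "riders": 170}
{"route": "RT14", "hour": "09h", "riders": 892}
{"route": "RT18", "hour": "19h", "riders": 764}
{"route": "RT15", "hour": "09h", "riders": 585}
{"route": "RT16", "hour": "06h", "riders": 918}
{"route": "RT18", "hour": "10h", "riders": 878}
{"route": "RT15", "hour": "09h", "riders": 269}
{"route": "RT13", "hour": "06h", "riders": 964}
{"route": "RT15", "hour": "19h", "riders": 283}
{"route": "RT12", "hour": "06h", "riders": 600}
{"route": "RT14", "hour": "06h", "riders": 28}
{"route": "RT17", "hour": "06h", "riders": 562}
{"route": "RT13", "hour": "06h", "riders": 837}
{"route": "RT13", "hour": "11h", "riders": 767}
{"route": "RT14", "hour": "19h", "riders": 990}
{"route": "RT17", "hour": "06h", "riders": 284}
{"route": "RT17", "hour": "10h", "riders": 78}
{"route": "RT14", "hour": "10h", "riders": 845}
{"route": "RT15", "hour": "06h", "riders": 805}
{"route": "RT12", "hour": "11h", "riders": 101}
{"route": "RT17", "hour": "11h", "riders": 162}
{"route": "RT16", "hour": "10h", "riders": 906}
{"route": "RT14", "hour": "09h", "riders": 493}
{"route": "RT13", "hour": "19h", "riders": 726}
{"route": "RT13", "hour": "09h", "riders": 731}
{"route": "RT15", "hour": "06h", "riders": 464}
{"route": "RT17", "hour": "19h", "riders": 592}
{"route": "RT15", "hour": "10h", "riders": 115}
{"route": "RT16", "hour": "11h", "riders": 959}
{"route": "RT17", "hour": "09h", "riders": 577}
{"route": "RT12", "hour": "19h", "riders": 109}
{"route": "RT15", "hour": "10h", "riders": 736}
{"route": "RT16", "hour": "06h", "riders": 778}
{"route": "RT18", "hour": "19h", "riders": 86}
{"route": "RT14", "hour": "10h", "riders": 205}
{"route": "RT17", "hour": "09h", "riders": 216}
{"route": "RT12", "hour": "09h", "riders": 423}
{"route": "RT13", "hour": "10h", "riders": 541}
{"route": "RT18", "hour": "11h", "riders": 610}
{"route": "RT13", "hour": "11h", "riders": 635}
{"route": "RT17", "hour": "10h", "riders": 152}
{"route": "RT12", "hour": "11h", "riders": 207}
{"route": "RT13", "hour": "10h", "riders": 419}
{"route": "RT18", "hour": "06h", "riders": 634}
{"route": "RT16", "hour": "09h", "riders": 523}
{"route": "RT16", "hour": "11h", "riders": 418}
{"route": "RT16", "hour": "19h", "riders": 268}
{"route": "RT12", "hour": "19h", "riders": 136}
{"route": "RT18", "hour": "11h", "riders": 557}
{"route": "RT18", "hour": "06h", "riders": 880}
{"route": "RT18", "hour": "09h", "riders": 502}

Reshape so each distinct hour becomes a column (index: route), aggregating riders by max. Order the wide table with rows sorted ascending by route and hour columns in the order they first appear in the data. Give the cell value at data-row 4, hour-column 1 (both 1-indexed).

666

With rows sorted ascending by route, row 4 is route=RT15. hour columns in first-appearance order: 19h, 09h, 11h, 10h, 06h; column 1 is 19h.
Long rows with route=RT15, hour=19h: max(666, 283) = 666.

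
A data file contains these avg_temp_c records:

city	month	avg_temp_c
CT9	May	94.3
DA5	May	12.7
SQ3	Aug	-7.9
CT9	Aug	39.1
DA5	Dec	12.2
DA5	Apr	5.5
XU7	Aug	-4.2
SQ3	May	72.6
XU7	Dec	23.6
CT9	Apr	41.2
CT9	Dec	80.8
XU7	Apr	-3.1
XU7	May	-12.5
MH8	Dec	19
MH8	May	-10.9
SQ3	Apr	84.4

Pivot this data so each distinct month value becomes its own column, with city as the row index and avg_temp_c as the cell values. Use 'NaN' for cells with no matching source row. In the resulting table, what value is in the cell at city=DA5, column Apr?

The long row with city=DA5, month=Apr has avg_temp_c=5.5.

5.5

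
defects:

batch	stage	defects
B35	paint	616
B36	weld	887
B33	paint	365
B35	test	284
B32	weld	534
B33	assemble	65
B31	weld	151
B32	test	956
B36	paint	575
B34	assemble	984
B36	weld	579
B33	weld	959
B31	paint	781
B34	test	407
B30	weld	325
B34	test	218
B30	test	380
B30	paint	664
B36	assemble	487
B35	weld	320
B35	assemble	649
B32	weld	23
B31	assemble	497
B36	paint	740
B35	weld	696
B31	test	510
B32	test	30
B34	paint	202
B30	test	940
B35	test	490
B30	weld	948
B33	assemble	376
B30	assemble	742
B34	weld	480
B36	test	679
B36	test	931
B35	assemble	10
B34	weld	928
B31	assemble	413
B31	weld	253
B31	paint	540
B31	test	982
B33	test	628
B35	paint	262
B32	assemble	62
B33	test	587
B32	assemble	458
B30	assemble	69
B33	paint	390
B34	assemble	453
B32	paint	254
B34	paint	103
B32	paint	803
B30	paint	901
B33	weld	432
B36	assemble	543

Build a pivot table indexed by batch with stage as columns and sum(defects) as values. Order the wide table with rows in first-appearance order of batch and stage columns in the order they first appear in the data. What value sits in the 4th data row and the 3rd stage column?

With rows in first-appearance order of batch, row 4 is batch=B32. stage columns in first-appearance order: paint, weld, test, assemble; column 3 is test.
Long rows with batch=B32, stage=test: 956 + 30 = 986.

986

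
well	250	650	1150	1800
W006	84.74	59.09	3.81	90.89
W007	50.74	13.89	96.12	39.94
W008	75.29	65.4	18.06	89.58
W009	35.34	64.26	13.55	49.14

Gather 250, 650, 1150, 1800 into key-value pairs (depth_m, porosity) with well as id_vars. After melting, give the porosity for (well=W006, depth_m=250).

84.74

Unpivoting turns each (well, wide-column) pair into one long row.
The wide cell at row W006, column 250 holds 84.74, so the long row (W006, 250) has porosity=84.74.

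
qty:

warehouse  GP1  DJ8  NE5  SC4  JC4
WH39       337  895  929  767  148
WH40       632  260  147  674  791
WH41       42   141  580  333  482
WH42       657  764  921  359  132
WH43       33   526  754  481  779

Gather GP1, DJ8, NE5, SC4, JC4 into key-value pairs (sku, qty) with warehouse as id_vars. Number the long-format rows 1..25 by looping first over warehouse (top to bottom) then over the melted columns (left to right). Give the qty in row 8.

147

25 rows total (5 × 5). Row 8: index ⌊(8-1)/5⌋ = 1 into warehouse → WH40; (8-1) mod 5 = 2 into the melted columns → NE5.
So row 8 is (WH40, NE5, 147); qty = 147.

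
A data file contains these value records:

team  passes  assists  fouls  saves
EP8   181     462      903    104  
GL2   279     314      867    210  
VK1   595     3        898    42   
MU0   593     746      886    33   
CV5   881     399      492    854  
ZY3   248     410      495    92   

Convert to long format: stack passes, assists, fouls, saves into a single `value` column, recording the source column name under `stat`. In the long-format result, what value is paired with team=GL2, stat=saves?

210

Unpivoting turns each (team, wide-column) pair into one long row.
The wide cell at row GL2, column saves holds 210, so the long row (GL2, saves) has value=210.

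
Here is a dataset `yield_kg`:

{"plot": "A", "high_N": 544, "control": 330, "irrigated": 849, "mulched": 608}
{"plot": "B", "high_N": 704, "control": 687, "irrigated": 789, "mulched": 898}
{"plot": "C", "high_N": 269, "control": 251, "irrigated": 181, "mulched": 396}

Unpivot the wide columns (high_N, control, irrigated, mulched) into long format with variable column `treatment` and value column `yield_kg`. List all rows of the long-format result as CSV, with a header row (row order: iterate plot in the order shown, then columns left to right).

Each (plot, column) pair becomes one row: 3 × 4 = 12 rows.
For example, (A, high_N) → yield_kg=544.

plot,treatment,yield_kg
A,high_N,544
A,control,330
A,irrigated,849
A,mulched,608
B,high_N,704
B,control,687
B,irrigated,789
B,mulched,898
C,high_N,269
C,control,251
C,irrigated,181
C,mulched,396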